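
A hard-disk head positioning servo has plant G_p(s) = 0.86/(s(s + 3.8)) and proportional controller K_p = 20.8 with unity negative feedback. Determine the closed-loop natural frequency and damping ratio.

ω_n = 4.23 rad/s, ζ = 0.449

The closed-loop denominator is s(s+3.8) + 20.8·0.86 = s² + 3.8s + 17.89.
Matching s² + 2ζω_n s + ω_n²: ω_n = √17.89 = 4.229 rad/s and 2ζω_n = 3.8, so ζ = 3.8/(2·4.229) = 0.449.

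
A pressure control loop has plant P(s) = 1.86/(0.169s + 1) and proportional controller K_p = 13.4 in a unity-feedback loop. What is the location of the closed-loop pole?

s = -153.4

Closed loop: T(s) = K_p·P/(1+K_p·P) = 24.92/(0.169s + 1 + 24.92), with pole at s = −(1 + 24.92)/0.169 = −153.4.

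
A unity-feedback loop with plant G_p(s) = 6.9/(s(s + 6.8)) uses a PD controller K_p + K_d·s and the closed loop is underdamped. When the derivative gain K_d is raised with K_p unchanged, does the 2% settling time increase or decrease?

Characteristic equation s² + (6.8 + 6.9K_d)s + 6.9K_p = 0: raising K_d increases ζω_n = (6.8+6.9K_d)/2 while the loop stays underdamped, so T_s ≈ 4/(ζω_n) decreases.

decrease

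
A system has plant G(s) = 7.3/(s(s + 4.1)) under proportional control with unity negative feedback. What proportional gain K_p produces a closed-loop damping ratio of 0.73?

Closed-loop characteristic equation: s² + 4.1s + K_p·7.3 = 0.
So ω_n = √(7.3K_p) and 2ζω_n = 4.1, giving ζ = 4.1/(2√(7.3K_p)).
Setting ζ = 0.73: √(7.3K_p) = 4.1/(2·0.73) = 2.808, so K_p = 7.886/7.3 = 1.08.

K_p = 1.08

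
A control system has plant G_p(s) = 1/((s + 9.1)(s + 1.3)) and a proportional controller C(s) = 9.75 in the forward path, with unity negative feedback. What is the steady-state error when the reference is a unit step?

The loop is type 0. Static position error constant K_pos = C(0)·G_p(0) = 9.75·0.08453 = 0.8242.
Steady-state error to a unit step: e_ss = 1/(1+K_pos) = 1/1.824 = 0.548.

0.548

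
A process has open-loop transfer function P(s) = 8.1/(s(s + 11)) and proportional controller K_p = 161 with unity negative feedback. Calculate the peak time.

T_p = 0.088 s

From 1 + K_pP(s) = 0: s² + 11s + 1304 = 0 ⇒ ω_n = 36.11, ζ = 0.1523.
Damped frequency ω_d = ω_n√(1−ζ²) = 35.69 rad/s, so peak time T_p = π/ω_d = 0.088 s.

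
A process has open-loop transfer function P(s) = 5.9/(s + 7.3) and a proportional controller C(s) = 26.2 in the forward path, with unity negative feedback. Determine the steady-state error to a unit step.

The loop is type 0. Static position error constant K_pos = C(0)·P(0) = 26.2·0.8082 = 21.18.
Steady-state error to a unit step: e_ss = 1/(1+K_pos) = 1/22.18 = 0.0451.

0.0451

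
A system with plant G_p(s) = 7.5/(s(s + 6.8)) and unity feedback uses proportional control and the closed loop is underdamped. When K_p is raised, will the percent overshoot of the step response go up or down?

ζ = 6.8/(2√(7.5K_p)) decreases as K_p grows; lower damping means more overshoot.

increase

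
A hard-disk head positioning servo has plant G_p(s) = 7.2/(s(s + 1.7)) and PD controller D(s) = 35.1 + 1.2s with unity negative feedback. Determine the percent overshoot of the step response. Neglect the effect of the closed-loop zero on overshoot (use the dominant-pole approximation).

Forward path: (35.1 + 1.2s)·7.2/(s(s+1.7)). The closed-loop characteristic equation is s² + (1.7 + 7.2·1.2)s + 7.2·35.1 = 0.
That is s² + 10.34s + 252.7 = 0, so ω_n = 15.9 rad/s and ζ = 10.34/(2·15.9) = 0.3252.
%OS = 100·exp(−πζ/√(1−ζ²)) = 33.9%.

33.9%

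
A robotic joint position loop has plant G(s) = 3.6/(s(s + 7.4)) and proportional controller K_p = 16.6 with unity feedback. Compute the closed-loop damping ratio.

With unity feedback the closed-loop characteristic equation is s² + 7.4s + 16.6·3.6 = s² + 7.4s + 59.76 = 0.
So ω_n² = 59.76 ⇒ ω_n = 7.73 rad/s, and ζ = 7.4/(2ω_n) = 0.479.

ζ = 0.479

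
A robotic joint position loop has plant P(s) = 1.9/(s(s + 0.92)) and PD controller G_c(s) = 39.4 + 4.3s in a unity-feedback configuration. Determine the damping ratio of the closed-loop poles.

Forward path: (39.4 + 4.3s)·1.9/(s(s+0.92)). The closed-loop characteristic equation is s² + (0.92 + 1.9·4.3)s + 1.9·39.4 = 0.
That is s² + 9.09s + 74.86 = 0, so ω_n = 8.652 rad/s and ζ = 9.09/(2·8.652) = 0.5253.

ζ = 0.525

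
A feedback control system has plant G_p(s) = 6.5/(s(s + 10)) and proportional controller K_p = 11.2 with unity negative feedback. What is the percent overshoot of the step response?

Closed-loop characteristic equation: s² + 10s + 72.8 = 0, so ω_n = 8.532 rad/s and ζ = 10/(2·8.532) = 0.586.
%OS = 100·exp(−πζ/√(1−ζ²)) = 100·exp(−π·0.586/√0.6566) = 10.3%.

10.3%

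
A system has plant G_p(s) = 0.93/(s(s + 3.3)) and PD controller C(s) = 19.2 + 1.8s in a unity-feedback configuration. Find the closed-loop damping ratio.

ζ = 0.589

Forward path: (19.2 + 1.8s)·0.93/(s(s+3.3)). The closed-loop characteristic equation is s² + (3.3 + 0.93·1.8)s + 0.93·19.2 = 0.
That is s² + 4.974s + 17.86 = 0, so ω_n = 4.226 rad/s and ζ = 4.974/(2·4.226) = 0.5886.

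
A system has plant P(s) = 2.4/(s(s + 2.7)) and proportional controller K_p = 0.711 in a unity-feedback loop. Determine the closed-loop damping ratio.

The closed-loop denominator is s(s+2.7) + 0.711·2.4 = s² + 2.7s + 1.706.
Matching s² + 2ζω_n s + ω_n²: ω_n = √1.706 = 1.306 rad/s and 2ζω_n = 2.7, so ζ = 2.7/(2·1.306) = 1.03.

ζ = 1.03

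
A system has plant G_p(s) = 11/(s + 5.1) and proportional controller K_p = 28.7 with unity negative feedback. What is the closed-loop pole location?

s = -320.8

Closed-loop transfer function: T(s) = K_p·G_p(s)/(1 + K_p·G_p(s)) = 315.7/(s + 5.1 + 315.7) = 315.7/(s + 320.8).
The closed-loop pole is at s = −320.8.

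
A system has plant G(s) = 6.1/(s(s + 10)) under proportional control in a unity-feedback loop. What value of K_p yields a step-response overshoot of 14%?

K_p = 14.6

From %OS = 100·exp(−πζ/√(1−ζ²)) = 14%, ζ = −ln(0.14)/√(π²+ln²(0.14)) = 0.5305.
Characteristic equation s² + 10s + 6.1K_p = 0 gives ζ = 10/(2√(6.1K_p)).
Setting ζ = 0.5305: √(6.1K_p) = 10/(2·0.5305) = 9.425, so K_p = 88.83/6.1 = 14.6.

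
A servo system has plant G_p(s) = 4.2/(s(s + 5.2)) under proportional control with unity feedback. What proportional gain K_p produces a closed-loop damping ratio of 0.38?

K_p = 11.1

Closed-loop characteristic equation: s² + 5.2s + K_p·4.2 = 0.
So ω_n = √(4.2K_p) and 2ζω_n = 5.2, giving ζ = 5.2/(2√(4.2K_p)).
Setting ζ = 0.38: √(4.2K_p) = 5.2/(2·0.38) = 6.842, so K_p = 46.81/4.2 = 11.1.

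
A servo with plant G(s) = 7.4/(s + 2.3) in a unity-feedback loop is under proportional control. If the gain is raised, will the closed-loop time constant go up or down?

Closed-loop pole is at s = −(2.3+K_p·7.4); larger K_p moves it further left, so τ = 1/(2.3+K_p·7.4) decreases.

decrease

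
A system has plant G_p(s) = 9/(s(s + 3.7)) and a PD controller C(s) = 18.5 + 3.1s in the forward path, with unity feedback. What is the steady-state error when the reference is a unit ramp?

The loop has one pole at the origin (type 1). Velocity error constant K_v = lim_{s→0} s·C(s)G_p(s) = 18.5·9/3.7 = 45.
Steady-state error to a unit ramp: e_ss = 1/K_v = 0.0222.

0.0222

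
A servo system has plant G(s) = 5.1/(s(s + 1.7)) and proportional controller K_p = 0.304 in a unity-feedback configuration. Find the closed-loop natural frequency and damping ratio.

1 + K_p·G(s) = 0 gives s² + 1.7s + 1.55 = 0.
Matching s² + 2ζω_n s + ω_n²: ω_n = √1.55 = 1.245 rad/s and 2ζω_n = 1.7, so ζ = 1.7/(2·1.245) = 0.683.

ω_n = 1.25 rad/s, ζ = 0.683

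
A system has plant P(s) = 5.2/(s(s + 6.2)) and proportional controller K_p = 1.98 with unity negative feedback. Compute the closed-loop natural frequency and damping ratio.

With unity feedback the closed-loop characteristic equation is s² + 6.2s + 1.98·5.2 = s² + 6.2s + 10.3 = 0.
So ω_n² = 10.3 ⇒ ω_n = 3.209 rad/s, and ζ = 6.2/(2ω_n) = 0.966.

ω_n = 3.21 rad/s, ζ = 0.966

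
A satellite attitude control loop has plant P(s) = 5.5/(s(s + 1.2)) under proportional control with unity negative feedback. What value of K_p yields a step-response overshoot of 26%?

K_p = 0.421

From %OS = 100·exp(−πζ/√(1−ζ²)) = 26%, ζ = −ln(0.26)/√(π²+ln²(0.26)) = 0.3941.
Characteristic equation s² + 1.2s + 5.5K_p = 0 gives ζ = 1.2/(2√(5.5K_p)).
Setting ζ = 0.3941: √(5.5K_p) = 1.2/(2·0.3941) = 1.523, so K_p = 2.318/5.5 = 0.421.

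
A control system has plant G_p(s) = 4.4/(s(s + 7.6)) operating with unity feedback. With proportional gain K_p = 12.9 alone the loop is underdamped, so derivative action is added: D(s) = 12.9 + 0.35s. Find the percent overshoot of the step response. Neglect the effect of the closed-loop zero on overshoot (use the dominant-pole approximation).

9.1%

Forward path: (12.9 + 0.35s)·4.4/(s(s+7.6)). The closed-loop characteristic equation is s² + (7.6 + 4.4·0.35)s + 4.4·12.9 = 0.
That is s² + 9.14s + 56.76 = 0, so ω_n = 7.534 rad/s and ζ = 9.14/(2·7.534) = 0.6066.
%OS = 100·exp(−πζ/√(1−ζ²)) = 9.1%.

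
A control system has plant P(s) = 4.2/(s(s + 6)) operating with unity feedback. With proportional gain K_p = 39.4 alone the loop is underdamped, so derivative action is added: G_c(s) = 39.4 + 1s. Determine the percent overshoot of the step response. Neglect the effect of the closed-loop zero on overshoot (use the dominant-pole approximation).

25.8%

Forward path: (39.4 + 1s)·4.2/(s(s+6)). The closed-loop characteristic equation is s² + (6 + 4.2·1)s + 4.2·39.4 = 0.
That is s² + 10.2s + 165.5 = 0, so ω_n = 12.86 rad/s and ζ = 10.2/(2·12.86) = 0.3965.
%OS = 100·exp(−πζ/√(1−ζ²)) = 25.8%.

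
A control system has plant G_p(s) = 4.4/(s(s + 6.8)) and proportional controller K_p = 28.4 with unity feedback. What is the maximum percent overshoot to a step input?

From 1 + K_pG_p(s) = 0: s² + 6.8s + 125 = 0 ⇒ ω_n = 11.18, ζ = 0.3042.
%OS = 100·exp(−πζ/√(1−ζ²)) = 100·exp(−π·0.3042/√0.9075) = 36.7%.

36.7%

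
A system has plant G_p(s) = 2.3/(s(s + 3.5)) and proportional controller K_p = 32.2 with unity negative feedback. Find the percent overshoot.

The closed-loop denominator s² + 3.5s + 74.06 gives ω_n = √74.06 = 8.606 and ζ = 3.5/(2ω_n) = 0.2034.
%OS = 100·exp(−πζ/√(1−ζ²)) = 100·exp(−π·0.2034/√0.9586) = 52.1%.

52.1%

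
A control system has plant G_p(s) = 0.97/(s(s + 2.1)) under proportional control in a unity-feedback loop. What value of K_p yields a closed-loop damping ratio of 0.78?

Closed-loop characteristic equation: s² + 2.1s + K_p·0.97 = 0.
So ω_n = √(0.97K_p) and 2ζω_n = 2.1, giving ζ = 2.1/(2√(0.97K_p)).
Setting ζ = 0.78: √(0.97K_p) = 2.1/(2·0.78) = 1.346, so K_p = 1.812/0.97 = 1.87.

K_p = 1.87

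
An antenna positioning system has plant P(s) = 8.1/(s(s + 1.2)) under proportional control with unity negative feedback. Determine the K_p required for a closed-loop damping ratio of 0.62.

Closed-loop characteristic equation: s² + 1.2s + K_p·8.1 = 0.
So ω_n = √(8.1K_p) and 2ζω_n = 1.2, giving ζ = 1.2/(2√(8.1K_p)).
Setting ζ = 0.62: √(8.1K_p) = 1.2/(2·0.62) = 0.9677, so K_p = 0.9365/8.1 = 0.116.

K_p = 0.116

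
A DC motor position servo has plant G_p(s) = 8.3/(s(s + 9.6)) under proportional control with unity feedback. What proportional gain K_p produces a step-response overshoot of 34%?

From %OS = 100·exp(−πζ/√(1−ζ²)) = 34%, ζ = −ln(0.34)/√(π²+ln²(0.34)) = 0.3248.
Characteristic equation s² + 9.6s + 8.3K_p = 0 gives ζ = 9.6/(2√(8.3K_p)).
Setting ζ = 0.3248: √(8.3K_p) = 9.6/(2·0.3248) = 14.78, so K_p = 218.4/8.3 = 26.3.

K_p = 26.3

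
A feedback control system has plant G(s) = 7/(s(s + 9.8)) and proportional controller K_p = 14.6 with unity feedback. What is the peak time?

The closed-loop denominator s² + 9.8s + 102.2 gives ω_n = √102.2 = 10.11 and ζ = 9.8/(2ω_n) = 0.4847.
Damped frequency ω_d = ω_n√(1−ζ²) = 8.843 rad/s, so peak time T_p = π/ω_d = 0.355 s.

T_p = 0.355 s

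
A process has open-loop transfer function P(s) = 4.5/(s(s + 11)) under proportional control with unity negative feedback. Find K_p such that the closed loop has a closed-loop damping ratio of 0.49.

K_p = 28

Closed-loop characteristic equation: s² + 11s + K_p·4.5 = 0.
So ω_n = √(4.5K_p) and 2ζω_n = 11, giving ζ = 11/(2√(4.5K_p)).
Setting ζ = 0.49: √(4.5K_p) = 11/(2·0.49) = 11.22, so K_p = 126/4.5 = 28.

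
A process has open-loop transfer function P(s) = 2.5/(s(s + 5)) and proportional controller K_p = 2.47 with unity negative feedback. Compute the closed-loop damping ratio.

The closed-loop denominator is s(s+5) + 2.47·2.5 = s² + 5s + 6.175.
So ω_n² = 6.175 ⇒ ω_n = 2.485 rad/s, and ζ = 5/(2ω_n) = 1.01.

ζ = 1.01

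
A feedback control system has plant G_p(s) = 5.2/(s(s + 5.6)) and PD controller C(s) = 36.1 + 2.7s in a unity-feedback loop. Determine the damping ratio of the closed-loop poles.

Forward path: (36.1 + 2.7s)·5.2/(s(s+5.6)). The closed-loop characteristic equation is s² + (5.6 + 5.2·2.7)s + 5.2·36.1 = 0.
That is s² + 19.64s + 187.7 = 0, so ω_n = 13.7 rad/s and ζ = 19.64/(2·13.7) = 0.7167.

ζ = 0.717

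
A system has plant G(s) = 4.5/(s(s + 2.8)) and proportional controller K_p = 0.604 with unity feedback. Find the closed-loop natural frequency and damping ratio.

The closed-loop denominator is s(s+2.8) + 0.604·4.5 = s² + 2.8s + 2.718.
So ω_n² = 2.718 ⇒ ω_n = 1.649 rad/s, and ζ = 2.8/(2ω_n) = 0.849.

ω_n = 1.65 rad/s, ζ = 0.849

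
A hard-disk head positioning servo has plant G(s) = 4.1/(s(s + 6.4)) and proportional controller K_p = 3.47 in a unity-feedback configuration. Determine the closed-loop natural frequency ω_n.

With unity feedback the closed-loop characteristic equation is s² + 6.4s + 3.47·4.1 = s² + 6.4s + 14.23 = 0.
Matching s² + 2ζω_n s + ω_n²: ω_n = √14.23 = 3.772 rad/s and 2ζω_n = 6.4, so ζ = 6.4/(2·3.772) = 0.848.

ω_n = 3.77 rad/s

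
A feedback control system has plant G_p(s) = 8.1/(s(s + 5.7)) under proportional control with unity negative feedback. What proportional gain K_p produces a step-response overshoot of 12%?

From %OS = 100·exp(−πζ/√(1−ζ²)) = 12%, ζ = −ln(0.12)/√(π²+ln²(0.12)) = 0.5594.
Characteristic equation s² + 5.7s + 8.1K_p = 0 gives ζ = 5.7/(2√(8.1K_p)).
Setting ζ = 0.5594: √(8.1K_p) = 5.7/(2·0.5594) = 5.095, so K_p = 25.95/8.1 = 3.2.

K_p = 3.2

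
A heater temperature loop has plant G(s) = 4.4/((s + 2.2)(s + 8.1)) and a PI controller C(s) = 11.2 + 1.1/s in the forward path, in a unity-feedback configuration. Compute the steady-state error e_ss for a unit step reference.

The open loop C(s)G(s) has a pole at the origin (type 1), so the static position error constant is infinite and e_ss = 1/(1+∞) = 0.

0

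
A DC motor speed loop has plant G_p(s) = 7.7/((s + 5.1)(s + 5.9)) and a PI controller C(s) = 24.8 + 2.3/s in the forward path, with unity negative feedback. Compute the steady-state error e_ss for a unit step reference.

0

The open loop C(s)G_p(s) has a pole at the origin (type 1), so the static position error constant is infinite and e_ss = 1/(1+∞) = 0.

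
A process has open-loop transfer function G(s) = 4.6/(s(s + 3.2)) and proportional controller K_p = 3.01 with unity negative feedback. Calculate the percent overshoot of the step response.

22.4%

Closed-loop characteristic equation: s² + 3.2s + 13.85 = 0, so ω_n = 3.721 rad/s and ζ = 3.2/(2·3.721) = 0.43.
%OS = 100·exp(−πζ/√(1−ζ²)) = 100·exp(−π·0.43/√0.8151) = 22.4%.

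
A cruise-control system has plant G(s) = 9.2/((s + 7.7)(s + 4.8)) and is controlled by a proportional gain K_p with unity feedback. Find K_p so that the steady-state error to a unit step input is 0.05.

K_p = 76.3

Steady-state error for a unit step on this type-0 loop is 1/(1 + K_p·G(0)).
G(0) = 0.2489. Require 1/(1 + K_p·0.2489) = 0.05, so 1 + 0.2489·K_p = 20.
K_p = (20 − 1)/0.2489 = 76.3.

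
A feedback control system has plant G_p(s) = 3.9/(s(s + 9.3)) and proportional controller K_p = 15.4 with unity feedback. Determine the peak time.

The closed-loop denominator s² + 9.3s + 60.06 gives ω_n = √60.06 = 7.75 and ζ = 9.3/(2ω_n) = 0.6.
Damped frequency ω_d = ω_n√(1−ζ²) = 6.2 rad/s, so peak time T_p = π/ω_d = 0.507 s.

T_p = 0.507 s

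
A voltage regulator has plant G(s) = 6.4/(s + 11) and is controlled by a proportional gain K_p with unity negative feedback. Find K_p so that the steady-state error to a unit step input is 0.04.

Steady-state error for a unit step on this type-0 loop is 1/(1 + K_p·G(0)).
G(0) = 0.5818. Require 1/(1 + K_p·0.5818) = 0.04, so 1 + 0.5818·K_p = 25.
K_p = (25 − 1)/0.5818 = 41.2.

K_p = 41.2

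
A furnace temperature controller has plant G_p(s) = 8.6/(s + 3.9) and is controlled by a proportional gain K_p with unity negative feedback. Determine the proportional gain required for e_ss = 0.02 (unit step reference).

Steady-state error for a unit step on this type-0 loop is 1/(1 + K_p·G_p(0)).
G_p(0) = 2.205. Require 1/(1 + K_p·2.205) = 0.02, so 1 + 2.205·K_p = 50.
K_p = (50 − 1)/2.205 = 22.2.

K_p = 22.2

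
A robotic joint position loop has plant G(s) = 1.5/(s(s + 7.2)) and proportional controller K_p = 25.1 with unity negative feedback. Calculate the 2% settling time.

From 1 + K_pG(s) = 0: s² + 7.2s + 37.65 = 0 ⇒ ω_n = 6.136, ζ = 0.5867.
2% settling time T_s ≈ 4/(ζω_n) = 4/3.6 = 1.11 s.

T_s ≈ 1.11 s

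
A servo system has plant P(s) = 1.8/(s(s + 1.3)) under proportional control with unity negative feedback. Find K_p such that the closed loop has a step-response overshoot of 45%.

K_p = 3.87

From %OS = 100·exp(−πζ/√(1−ζ²)) = 45%, ζ = −ln(0.45)/√(π²+ln²(0.45)) = 0.2463.
Characteristic equation s² + 1.3s + 1.8K_p = 0 gives ζ = 1.3/(2√(1.8K_p)).
Setting ζ = 0.2463: √(1.8K_p) = 1.3/(2·0.2463) = 2.639, so K_p = 6.962/1.8 = 3.87.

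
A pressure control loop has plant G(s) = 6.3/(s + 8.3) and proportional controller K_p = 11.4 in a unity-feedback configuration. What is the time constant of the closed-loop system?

τ = 0.0125 s

Closed-loop transfer function: T(s) = K_p·G(s)/(1 + K_p·G(s)) = 71.82/(s + 8.3 + 71.82) = 71.82/(s + 80.12).
Time constant τ = 1/80.12 = 0.0125 s.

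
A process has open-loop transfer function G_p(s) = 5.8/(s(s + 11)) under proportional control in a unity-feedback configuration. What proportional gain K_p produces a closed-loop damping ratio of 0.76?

Closed-loop characteristic equation: s² + 11s + K_p·5.8 = 0.
So ω_n = √(5.8K_p) and 2ζω_n = 11, giving ζ = 11/(2√(5.8K_p)).
Setting ζ = 0.76: √(5.8K_p) = 11/(2·0.76) = 7.237, so K_p = 52.37/5.8 = 9.03.

K_p = 9.03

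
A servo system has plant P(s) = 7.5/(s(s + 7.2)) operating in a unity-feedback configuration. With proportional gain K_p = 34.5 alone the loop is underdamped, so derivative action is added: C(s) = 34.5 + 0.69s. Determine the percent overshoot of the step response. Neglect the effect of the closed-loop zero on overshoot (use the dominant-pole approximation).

Forward path: (34.5 + 0.69s)·7.5/(s(s+7.2)). The closed-loop characteristic equation is s² + (7.2 + 7.5·0.69)s + 7.5·34.5 = 0.
That is s² + 12.38s + 258.8 = 0, so ω_n = 16.09 rad/s and ζ = 12.38/(2·16.09) = 0.3847.
%OS = 100·exp(−πζ/√(1−ζ²)) = 27%.

27%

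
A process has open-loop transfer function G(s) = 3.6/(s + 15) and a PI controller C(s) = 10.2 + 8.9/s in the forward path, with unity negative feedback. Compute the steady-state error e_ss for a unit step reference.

The open loop C(s)G(s) has a pole at the origin (type 1), so the static position error constant is infinite and e_ss = 1/(1+∞) = 0.

0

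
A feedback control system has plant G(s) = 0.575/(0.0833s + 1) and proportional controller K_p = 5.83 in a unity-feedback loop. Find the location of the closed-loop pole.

s = -52.25

Closed loop: T(s) = K_p·G/(1+K_p·G) = 3.352/(0.0833s + 1 + 3.352), with pole at s = −(1 + 3.352)/0.0833 = −52.25.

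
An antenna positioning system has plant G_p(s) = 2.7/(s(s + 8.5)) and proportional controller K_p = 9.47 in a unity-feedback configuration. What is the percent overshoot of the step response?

0.765%

From 1 + K_pG_p(s) = 0: s² + 8.5s + 25.57 = 0 ⇒ ω_n = 5.057, ζ = 0.8405.
%OS = 100·exp(−πζ/√(1−ζ²)) = 100·exp(−π·0.8405/√0.2936) = 0.765%.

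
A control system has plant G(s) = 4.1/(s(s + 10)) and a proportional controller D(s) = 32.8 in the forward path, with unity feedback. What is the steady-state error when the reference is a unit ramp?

0.0744

The loop has one pole at the origin (type 1). Velocity error constant K_v = lim_{s→0} s·D(s)G(s) = 32.8·4.1/10 = 13.45.
Steady-state error to a unit ramp: e_ss = 1/K_v = 0.0744.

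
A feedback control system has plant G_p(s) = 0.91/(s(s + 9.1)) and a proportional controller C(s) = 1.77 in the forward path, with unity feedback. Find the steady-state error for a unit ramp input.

5.65

The loop has one pole at the origin (type 1). Velocity error constant K_v = lim_{s→0} s·C(s)G_p(s) = 1.77·0.91/9.1 = 0.177.
Steady-state error to a unit ramp: e_ss = 1/K_v = 5.65.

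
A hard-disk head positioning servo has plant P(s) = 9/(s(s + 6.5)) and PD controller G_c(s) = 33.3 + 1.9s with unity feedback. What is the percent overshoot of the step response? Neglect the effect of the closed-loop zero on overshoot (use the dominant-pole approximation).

5.36%

Forward path: (33.3 + 1.9s)·9/(s(s+6.5)). The closed-loop characteristic equation is s² + (6.5 + 9·1.9)s + 9·33.3 = 0.
That is s² + 23.6s + 299.7 = 0, so ω_n = 17.31 rad/s and ζ = 23.6/(2·17.31) = 0.6816.
%OS = 100·exp(−πζ/√(1−ζ²)) = 5.36%.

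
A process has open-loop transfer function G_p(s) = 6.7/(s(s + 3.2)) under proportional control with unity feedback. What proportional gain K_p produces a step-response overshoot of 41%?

K_p = 5.13

From %OS = 100·exp(−πζ/√(1−ζ²)) = 41%, ζ = −ln(0.41)/√(π²+ln²(0.41)) = 0.273.
Characteristic equation s² + 3.2s + 6.7K_p = 0 gives ζ = 3.2/(2√(6.7K_p)).
Setting ζ = 0.273: √(6.7K_p) = 3.2/(2·0.273) = 5.86, so K_p = 34.34/6.7 = 5.13.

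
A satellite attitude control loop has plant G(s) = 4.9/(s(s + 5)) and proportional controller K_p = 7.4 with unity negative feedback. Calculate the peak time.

T_p = 0.573 s

The closed-loop denominator s² + 5s + 36.26 gives ω_n = √36.26 = 6.022 and ζ = 5/(2ω_n) = 0.4152.
Damped frequency ω_d = ω_n√(1−ζ²) = 5.478 rad/s, so peak time T_p = π/ω_d = 0.573 s.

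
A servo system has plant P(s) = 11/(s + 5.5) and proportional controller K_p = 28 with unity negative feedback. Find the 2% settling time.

T_s ≈ 0.0128 s

Closed-loop transfer function: T(s) = K_p·P(s)/(1 + K_p·P(s)) = 308/(s + 5.5 + 308) = 308/(s + 313.5).
Time constant τ = 1/313.5 = 0.00319 s, so the 2% settling time is about 4τ = 0.0128 s.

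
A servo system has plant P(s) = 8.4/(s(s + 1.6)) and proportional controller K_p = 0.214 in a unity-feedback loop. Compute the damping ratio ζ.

With unity feedback the closed-loop characteristic equation is s² + 1.6s + 0.214·8.4 = s² + 1.6s + 1.798 = 0.
So ω_n² = 1.798 ⇒ ω_n = 1.341 rad/s, and ζ = 1.6/(2ω_n) = 0.597.

ζ = 0.597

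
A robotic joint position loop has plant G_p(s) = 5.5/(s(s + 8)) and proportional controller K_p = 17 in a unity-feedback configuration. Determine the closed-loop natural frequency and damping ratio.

With unity feedback the closed-loop characteristic equation is s² + 8s + 17·5.5 = s² + 8s + 93.5 = 0.
So ω_n² = 93.5 ⇒ ω_n = 9.67 rad/s, and ζ = 8/(2ω_n) = 0.414.

ω_n = 9.67 rad/s, ζ = 0.414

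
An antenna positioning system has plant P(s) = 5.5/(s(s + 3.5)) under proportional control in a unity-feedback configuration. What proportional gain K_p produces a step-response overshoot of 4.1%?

K_p = 1.1

From %OS = 100·exp(−πζ/√(1−ζ²)) = 4.1%, ζ = −ln(0.041)/√(π²+ln²(0.041)) = 0.713.
Characteristic equation s² + 3.5s + 5.5K_p = 0 gives ζ = 3.5/(2√(5.5K_p)).
Setting ζ = 0.713: √(5.5K_p) = 3.5/(2·0.713) = 2.455, so K_p = 6.025/5.5 = 1.1.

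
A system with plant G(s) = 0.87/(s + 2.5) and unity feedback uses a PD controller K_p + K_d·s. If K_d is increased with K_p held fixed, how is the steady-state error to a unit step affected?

At s = 0 the derivative term contributes nothing: C(0) = K_p regardless of K_d, so K_pos = K_p·G(0) and e_ss are unchanged.

unchanged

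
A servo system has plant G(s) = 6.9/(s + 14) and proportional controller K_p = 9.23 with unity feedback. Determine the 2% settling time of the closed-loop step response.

Closed-loop transfer function: T(s) = K_p·G(s)/(1 + K_p·G(s)) = 63.69/(s + 14 + 63.69) = 63.69/(s + 77.69).
Time constant τ = 1/77.69 = 0.01287 s, so the 2% settling time is about 4τ = 0.0515 s.

T_s ≈ 0.0515 s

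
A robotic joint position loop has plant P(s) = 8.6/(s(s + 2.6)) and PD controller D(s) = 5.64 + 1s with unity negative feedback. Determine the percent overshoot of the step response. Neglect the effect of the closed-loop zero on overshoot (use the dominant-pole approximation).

Forward path: (5.64 + 1s)·8.6/(s(s+2.6)). The closed-loop characteristic equation is s² + (2.6 + 8.6·1)s + 8.6·5.64 = 0.
That is s² + 11.2s + 48.5 = 0, so ω_n = 6.964 rad/s and ζ = 11.2/(2·6.964) = 0.8041.
%OS = 100·exp(−πζ/√(1−ζ²)) = 1.43%.

1.43%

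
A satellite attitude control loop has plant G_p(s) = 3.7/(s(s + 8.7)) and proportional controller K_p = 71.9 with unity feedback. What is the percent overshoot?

41.9%

From 1 + K_pG_p(s) = 0: s² + 8.7s + 266 = 0 ⇒ ω_n = 16.31, ζ = 0.2667.
%OS = 100·exp(−πζ/√(1−ζ²)) = 100·exp(−π·0.2667/√0.9289) = 41.9%.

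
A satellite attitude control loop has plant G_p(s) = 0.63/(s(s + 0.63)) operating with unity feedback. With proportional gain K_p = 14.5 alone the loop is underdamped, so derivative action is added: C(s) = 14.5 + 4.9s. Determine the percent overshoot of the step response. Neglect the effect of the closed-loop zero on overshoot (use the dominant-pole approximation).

8.63%

Forward path: (14.5 + 4.9s)·0.63/(s(s+0.63)). The closed-loop characteristic equation is s² + (0.63 + 0.63·4.9)s + 0.63·14.5 = 0.
That is s² + 3.717s + 9.135 = 0, so ω_n = 3.022 rad/s and ζ = 3.717/(2·3.022) = 0.6149.
%OS = 100·exp(−πζ/√(1−ζ²)) = 8.63%.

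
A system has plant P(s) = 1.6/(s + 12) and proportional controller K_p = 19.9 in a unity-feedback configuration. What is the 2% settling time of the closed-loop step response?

Closed-loop transfer function: T(s) = K_p·P(s)/(1 + K_p·P(s)) = 31.84/(s + 12 + 31.84) = 31.84/(s + 43.84).
Time constant τ = 1/43.84 = 0.02281 s, so the 2% settling time is about 4τ = 0.0912 s.

T_s ≈ 0.0912 s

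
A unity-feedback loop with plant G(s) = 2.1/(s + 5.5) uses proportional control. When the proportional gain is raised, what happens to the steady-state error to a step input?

decrease

e_ss = 1/(1 + K_p·G(0)); a larger K_p raises the denominator, so e_ss decreases.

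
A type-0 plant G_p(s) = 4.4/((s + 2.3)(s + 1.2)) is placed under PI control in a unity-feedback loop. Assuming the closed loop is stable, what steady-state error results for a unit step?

The PI controller's integrator makes the forward path type 1, so e_ss to a step is zero.

0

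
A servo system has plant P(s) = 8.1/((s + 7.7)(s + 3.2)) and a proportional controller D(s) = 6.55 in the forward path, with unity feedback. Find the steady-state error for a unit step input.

The loop is type 0. Static position error constant K_pos = D(0)·P(0) = 6.55·0.3287 = 2.153.
Steady-state error to a unit step: e_ss = 1/(1+K_pos) = 1/3.153 = 0.317.

0.317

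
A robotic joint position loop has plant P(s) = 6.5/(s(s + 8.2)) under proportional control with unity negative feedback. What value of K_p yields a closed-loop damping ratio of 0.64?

K_p = 6.31

Closed-loop characteristic equation: s² + 8.2s + K_p·6.5 = 0.
So ω_n = √(6.5K_p) and 2ζω_n = 8.2, giving ζ = 8.2/(2√(6.5K_p)).
Setting ζ = 0.64: √(6.5K_p) = 8.2/(2·0.64) = 6.406, so K_p = 41.04/6.5 = 6.31.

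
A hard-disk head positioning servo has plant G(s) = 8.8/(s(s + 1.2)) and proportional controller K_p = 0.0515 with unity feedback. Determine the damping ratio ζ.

The closed-loop denominator is s(s+1.2) + 0.0515·8.8 = s² + 1.2s + 0.4532.
Matching s² + 2ζω_n s + ω_n²: ω_n = √0.4532 = 0.6732 rad/s and 2ζω_n = 1.2, so ζ = 1.2/(2·0.6732) = 0.891.

ζ = 0.891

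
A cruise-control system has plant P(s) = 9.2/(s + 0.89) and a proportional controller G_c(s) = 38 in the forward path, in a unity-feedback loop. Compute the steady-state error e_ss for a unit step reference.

The loop is type 0. Static position error constant K_pos = G_c(0)·P(0) = 38·10.34 = 392.8.
Steady-state error to a unit step: e_ss = 1/(1+K_pos) = 1/393.8 = 0.00254.

0.00254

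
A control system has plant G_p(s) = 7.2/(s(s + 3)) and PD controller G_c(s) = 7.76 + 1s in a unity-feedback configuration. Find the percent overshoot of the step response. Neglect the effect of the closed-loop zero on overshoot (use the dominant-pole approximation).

5.33%

Forward path: (7.76 + 1s)·7.2/(s(s+3)). The closed-loop characteristic equation is s² + (3 + 7.2·1)s + 7.2·7.76 = 0.
That is s² + 10.2s + 55.87 = 0, so ω_n = 7.475 rad/s and ζ = 10.2/(2·7.475) = 0.6823.
%OS = 100·exp(−πζ/√(1−ζ²)) = 5.33%.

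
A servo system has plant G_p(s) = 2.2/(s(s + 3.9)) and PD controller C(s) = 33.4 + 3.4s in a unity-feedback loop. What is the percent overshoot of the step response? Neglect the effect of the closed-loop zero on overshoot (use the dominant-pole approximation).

Forward path: (33.4 + 3.4s)·2.2/(s(s+3.9)). The closed-loop characteristic equation is s² + (3.9 + 2.2·3.4)s + 2.2·33.4 = 0.
That is s² + 11.38s + 73.48 = 0, so ω_n = 8.572 rad/s and ζ = 11.38/(2·8.572) = 0.6638.
%OS = 100·exp(−πζ/√(1−ζ²)) = 6.15%.

6.15%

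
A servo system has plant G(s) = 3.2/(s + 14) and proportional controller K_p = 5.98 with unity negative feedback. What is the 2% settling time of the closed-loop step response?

Closed-loop transfer function: T(s) = K_p·G(s)/(1 + K_p·G(s)) = 19.14/(s + 14 + 19.14) = 19.14/(s + 33.14).
Time constant τ = 1/33.14 = 0.03018 s, so the 2% settling time is about 4τ = 0.121 s.

T_s ≈ 0.121 s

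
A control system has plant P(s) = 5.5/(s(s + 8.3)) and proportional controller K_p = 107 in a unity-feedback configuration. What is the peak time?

T_p = 0.131 s

Closed-loop characteristic equation: s² + 8.3s + 588.5 = 0, so ω_n = 24.26 rad/s and ζ = 8.3/(2·24.26) = 0.1711.
Damped frequency ω_d = ω_n√(1−ζ²) = 23.9 rad/s, so peak time T_p = π/ω_d = 0.131 s.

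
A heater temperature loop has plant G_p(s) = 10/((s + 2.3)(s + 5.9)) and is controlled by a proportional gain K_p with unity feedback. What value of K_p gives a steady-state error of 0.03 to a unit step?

K_p = 43.9

Steady-state error for a unit step on this type-0 loop is 1/(1 + K_p·G_p(0)).
G_p(0) = 0.7369. Require 1/(1 + K_p·0.7369) = 0.03, so 1 + 0.7369·K_p = 33.33.
K_p = (33.33 − 1)/0.7369 = 43.9.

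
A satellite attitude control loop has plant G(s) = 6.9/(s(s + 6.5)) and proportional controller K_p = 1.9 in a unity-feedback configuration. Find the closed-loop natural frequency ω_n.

With unity feedback the closed-loop characteristic equation is s² + 6.5s + 1.9·6.9 = s² + 6.5s + 13.11 = 0.
Matching s² + 2ζω_n s + ω_n²: ω_n = √13.11 = 3.621 rad/s and 2ζω_n = 6.5, so ζ = 6.5/(2·3.621) = 0.898.

ω_n = 3.62 rad/s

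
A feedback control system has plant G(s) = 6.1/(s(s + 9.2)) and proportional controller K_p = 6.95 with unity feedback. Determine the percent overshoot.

From 1 + K_pG(s) = 0: s² + 9.2s + 42.39 = 0 ⇒ ω_n = 6.511, ζ = 0.7065.
%OS = 100·exp(−πζ/√(1−ζ²)) = 100·exp(−π·0.7065/√0.5009) = 4.35%.

4.35%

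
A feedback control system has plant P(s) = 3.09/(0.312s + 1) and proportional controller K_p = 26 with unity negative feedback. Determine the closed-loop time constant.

Closed loop: T(s) = K_p·P/(1+K_p·P) = 80.34/(0.312s + 1 + 80.34), with pole at s = −(1 + 80.34)/0.312 = −260.7.
Closed-loop time constant τ = 1/260.7 = 0.00384 s.

τ = 0.00384 s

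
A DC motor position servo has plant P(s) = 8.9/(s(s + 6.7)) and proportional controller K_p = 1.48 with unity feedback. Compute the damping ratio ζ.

ζ = 0.923

The closed-loop denominator is s(s+6.7) + 1.48·8.9 = s² + 6.7s + 13.17.
Matching s² + 2ζω_n s + ω_n²: ω_n = √13.17 = 3.629 rad/s and 2ζω_n = 6.7, so ζ = 6.7/(2·3.629) = 0.923.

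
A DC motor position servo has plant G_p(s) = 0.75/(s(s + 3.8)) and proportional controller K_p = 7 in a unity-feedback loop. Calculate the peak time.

Closed-loop characteristic equation: s² + 3.8s + 5.25 = 0, so ω_n = 2.291 rad/s and ζ = 3.8/(2·2.291) = 0.8292.
Damped frequency ω_d = ω_n√(1−ζ²) = 1.281 rad/s, so peak time T_p = π/ω_d = 2.45 s.

T_p = 2.45 s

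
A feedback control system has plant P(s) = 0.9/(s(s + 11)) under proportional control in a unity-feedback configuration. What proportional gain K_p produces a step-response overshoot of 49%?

From %OS = 100·exp(−πζ/√(1−ζ²)) = 49%, ζ = −ln(0.49)/√(π²+ln²(0.49)) = 0.2214.
Characteristic equation s² + 11s + 0.9K_p = 0 gives ζ = 11/(2√(0.9K_p)).
Setting ζ = 0.2214: √(0.9K_p) = 11/(2·0.2214) = 24.84, so K_p = 617/0.9 = 686.

K_p = 686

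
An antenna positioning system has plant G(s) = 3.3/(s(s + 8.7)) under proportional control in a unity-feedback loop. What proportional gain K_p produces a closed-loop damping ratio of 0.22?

K_p = 118

Closed-loop characteristic equation: s² + 8.7s + K_p·3.3 = 0.
So ω_n = √(3.3K_p) and 2ζω_n = 8.7, giving ζ = 8.7/(2√(3.3K_p)).
Setting ζ = 0.22: √(3.3K_p) = 8.7/(2·0.22) = 19.77, so K_p = 391/3.3 = 118.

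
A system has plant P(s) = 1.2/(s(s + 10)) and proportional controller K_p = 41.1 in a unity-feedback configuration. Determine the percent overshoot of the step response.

4.14%

From 1 + K_pP(s) = 0: s² + 10s + 49.32 = 0 ⇒ ω_n = 7.023, ζ = 0.712.
%OS = 100·exp(−πζ/√(1−ζ²)) = 100·exp(−π·0.712/√0.4931) = 4.14%.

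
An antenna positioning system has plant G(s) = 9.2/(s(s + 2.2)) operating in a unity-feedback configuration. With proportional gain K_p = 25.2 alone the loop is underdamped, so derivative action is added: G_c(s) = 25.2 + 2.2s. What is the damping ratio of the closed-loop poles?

Forward path: (25.2 + 2.2s)·9.2/(s(s+2.2)). The closed-loop characteristic equation is s² + (2.2 + 9.2·2.2)s + 9.2·25.2 = 0.
That is s² + 22.44s + 231.8 = 0, so ω_n = 15.23 rad/s and ζ = 22.44/(2·15.23) = 0.7369.

ζ = 0.737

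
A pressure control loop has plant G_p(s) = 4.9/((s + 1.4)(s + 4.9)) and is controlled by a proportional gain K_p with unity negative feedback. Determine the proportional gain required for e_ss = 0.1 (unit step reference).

The loop is type 0, so e_ss(step) = 1/(1 + K_pos) with K_pos = K_p·G_p(0).
G_p(0) = 0.7143. Require 1/(1 + K_p·0.7143) = 0.1, so 1 + 0.7143·K_p = 10.
K_p = (10 − 1)/0.7143 = 12.6.

K_p = 12.6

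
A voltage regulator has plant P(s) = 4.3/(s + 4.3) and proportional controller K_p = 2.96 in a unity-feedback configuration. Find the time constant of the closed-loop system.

τ = 0.0587 s

Closed-loop transfer function: T(s) = K_p·P(s)/(1 + K_p·P(s)) = 12.73/(s + 4.3 + 12.73) = 12.73/(s + 17.03).
Time constant τ = 1/17.03 = 0.0587 s.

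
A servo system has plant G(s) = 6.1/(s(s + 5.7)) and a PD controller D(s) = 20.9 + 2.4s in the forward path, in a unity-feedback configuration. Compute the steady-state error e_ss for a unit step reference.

The open loop D(s)G(s) has a pole at the origin (type 1), so the static position error constant is infinite and e_ss = 1/(1+∞) = 0.

0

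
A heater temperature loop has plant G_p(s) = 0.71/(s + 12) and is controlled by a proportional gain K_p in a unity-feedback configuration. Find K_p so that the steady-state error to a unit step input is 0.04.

K_p = 406

Steady-state error for a unit step on this type-0 loop is 1/(1 + K_p·G_p(0)).
G_p(0) = 0.05917. Require 1/(1 + K_p·0.05917) = 0.04, so 1 + 0.05917·K_p = 25.
K_p = (25 − 1)/0.05917 = 406.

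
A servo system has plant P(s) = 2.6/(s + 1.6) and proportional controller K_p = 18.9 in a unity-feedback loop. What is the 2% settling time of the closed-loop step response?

T_s ≈ 0.0788 s

Closed-loop transfer function: T(s) = K_p·P(s)/(1 + K_p·P(s)) = 49.14/(s + 1.6 + 49.14) = 49.14/(s + 50.74).
Time constant τ = 1/50.74 = 0.01971 s, so the 2% settling time is about 4τ = 0.0788 s.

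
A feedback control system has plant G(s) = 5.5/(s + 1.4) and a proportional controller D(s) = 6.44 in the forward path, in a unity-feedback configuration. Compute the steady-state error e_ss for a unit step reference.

The loop is type 0. Static position error constant K_pos = D(0)·G(0) = 6.44·3.929 = 25.3.
Steady-state error to a unit step: e_ss = 1/(1+K_pos) = 1/26.3 = 0.038.

0.038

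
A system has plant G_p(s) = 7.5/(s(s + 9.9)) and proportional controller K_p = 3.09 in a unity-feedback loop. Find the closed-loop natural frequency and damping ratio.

ω_n = 4.81 rad/s, ζ = 1.03

With unity feedback the closed-loop characteristic equation is s² + 9.9s + 3.09·7.5 = s² + 9.9s + 23.17 = 0.
Matching s² + 2ζω_n s + ω_n²: ω_n = √23.17 = 4.814 rad/s and 2ζω_n = 9.9, so ζ = 9.9/(2·4.814) = 1.03.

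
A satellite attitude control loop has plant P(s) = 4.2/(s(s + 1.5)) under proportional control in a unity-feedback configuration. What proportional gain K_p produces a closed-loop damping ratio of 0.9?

K_p = 0.165

Closed-loop characteristic equation: s² + 1.5s + K_p·4.2 = 0.
So ω_n = √(4.2K_p) and 2ζω_n = 1.5, giving ζ = 1.5/(2√(4.2K_p)).
Setting ζ = 0.9: √(4.2K_p) = 1.5/(2·0.9) = 0.8333, so K_p = 0.6944/4.2 = 0.165.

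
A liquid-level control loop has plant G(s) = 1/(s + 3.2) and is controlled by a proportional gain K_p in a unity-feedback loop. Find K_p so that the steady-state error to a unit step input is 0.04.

K_p = 76.8

For a type-0 loop with proportional control, e_ss = 1/(1 + K_p·G(0)).
G(0) = 0.3125. Require 1/(1 + K_p·0.3125) = 0.04, so 1 + 0.3125·K_p = 25.
K_p = (25 − 1)/0.3125 = 76.8.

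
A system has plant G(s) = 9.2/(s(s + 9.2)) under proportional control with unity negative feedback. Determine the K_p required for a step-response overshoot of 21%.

K_p = 11.6

From %OS = 100·exp(−πζ/√(1−ζ²)) = 21%, ζ = −ln(0.21)/√(π²+ln²(0.21)) = 0.4449.
Characteristic equation s² + 9.2s + 9.2K_p = 0 gives ζ = 9.2/(2√(9.2K_p)).
Setting ζ = 0.4449: √(9.2K_p) = 9.2/(2·0.4449) = 10.34, so K_p = 106.9/9.2 = 11.6.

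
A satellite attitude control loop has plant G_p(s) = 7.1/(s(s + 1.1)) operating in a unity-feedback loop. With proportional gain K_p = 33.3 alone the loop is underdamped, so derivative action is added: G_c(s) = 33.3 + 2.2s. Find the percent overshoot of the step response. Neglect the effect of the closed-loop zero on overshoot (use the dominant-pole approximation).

Forward path: (33.3 + 2.2s)·7.1/(s(s+1.1)). The closed-loop characteristic equation is s² + (1.1 + 7.1·2.2)s + 7.1·33.3 = 0.
That is s² + 16.72s + 236.4 = 0, so ω_n = 15.38 rad/s and ζ = 16.72/(2·15.38) = 0.5437.
%OS = 100·exp(−πζ/√(1−ζ²)) = 13.1%.

13.1%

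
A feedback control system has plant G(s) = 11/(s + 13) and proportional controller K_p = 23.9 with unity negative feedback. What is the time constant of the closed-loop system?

τ = 0.00362 s

Closed-loop transfer function: T(s) = K_p·G(s)/(1 + K_p·G(s)) = 262.9/(s + 13 + 262.9) = 262.9/(s + 275.9).
Time constant τ = 1/275.9 = 0.00362 s.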